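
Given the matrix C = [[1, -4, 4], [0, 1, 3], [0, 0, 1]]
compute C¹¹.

C = I + N where N = [[0, -4, 4], [0, 0, 3], [0, 0, 0]] is strictly upper-triangular, so N³ = 0.
(I + N)¹¹ = I + 11·N + 55·N² = [[1, -44, -616], [0, 1, 33], [0, 0, 1]].

[[1, -44, -616], [0, 1, 33], [0, 0, 1]]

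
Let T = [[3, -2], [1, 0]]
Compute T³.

[[15, -14], [7, -6]]

tr T = 3 and det T = 2, so the characteristic polynomial is λ² − (3)λ + (2) with roots 2 and 1.
Eigenvectors give P = [[2, -1], [1, -1]] with P⁻¹ = [[1, -1], [1, -2]], and T = P·diag(2, 1)·P⁻¹.
Then T³ = P·diag(8, 1)·P⁻¹ = [[16, -1], [8, -1]] · [[1, -1], [1, -2]] = [[15, -14], [7, -6]].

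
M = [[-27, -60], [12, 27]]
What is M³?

[[-243, -540], [108, 243]]

tr M = 0 and det M = -9, so the characteristic polynomial is λ² − (0)λ + (-9) with roots -3 and 3.
Eigenvectors give P = [[5, -2], [-2, 1]] with P⁻¹ = [[1, 2], [2, 5]], and M = P·diag(-3, 3)·P⁻¹.
Then M³ = P·diag(-27, 27)·P⁻¹ = [[-135, -54], [54, 27]] · [[1, 2], [2, 5]] = [[-243, -540], [108, 243]].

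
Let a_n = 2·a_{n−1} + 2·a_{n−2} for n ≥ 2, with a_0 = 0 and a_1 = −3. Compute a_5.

With companion matrix Q = [[2, 2], [1, 0]], [a_n, a_{n−1}]ᵀ = Q·[a_{n−1}, a_{n−2}]ᵀ, so [a_5, a_4]ᵀ = Q⁴·[a_1, a_0]ᵀ.
Q⁴ = [[44, 32], [16, 12]], giving [a_5, a_4]ᵀ = [[−132], [−48]].

−132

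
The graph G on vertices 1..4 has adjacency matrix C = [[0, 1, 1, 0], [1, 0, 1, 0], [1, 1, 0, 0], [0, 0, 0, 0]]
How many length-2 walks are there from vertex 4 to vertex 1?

0

The number of length-2 walks from vertex 4 to vertex 1 is entry (4,1) of C², where C is the adjacency matrix.
C² = [[2, 1, 1, 0], [1, 2, 1, 0], [1, 1, 2, 0], [0, 0, 0, 0]]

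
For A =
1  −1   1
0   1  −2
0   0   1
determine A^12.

[[1, −12, 144], [0, 1, −24], [0, 0, 1]]

A = I + N where N = [[0, −1, 1], [0, 0, −2], [0, 0, 0]] is strictly upper-triangular, so N^3 = 0.
(I + N)^12 = I + 12·N + 66·N^2 = [[1, −12, 144], [0, 1, −24], [0, 0, 1]].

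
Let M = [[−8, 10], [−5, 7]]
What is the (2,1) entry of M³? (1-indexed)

−35

tr M = −1 and det M = −6, so the characteristic polynomial is λ² − (−1)λ + (−6) with roots 2 and −3.
Eigenvectors give P = [[1, 2], [1, 1]] with P⁻¹ = [[−1, 2], [1, −1]], and M = P·diag(2, −3)·P⁻¹.
Then M³ = P·diag(8, −27)·P⁻¹ = [[8, −54], [8, −27]] · [[−1, 2], [1, −1]] = [[−62, 70], [−35, 43]].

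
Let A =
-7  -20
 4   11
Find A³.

tr A = 4 and det A = 3, so the characteristic polynomial is λ² − (4)λ + (3) with roots 3 and 1.
Eigenvectors give P = [[-2, 5], [1, -2]] with P⁻¹ = [[2, 5], [1, 2]], and A = P·diag(3, 1)·P⁻¹.
Then A³ = P·diag(27, 1)·P⁻¹ = [[-54, 5], [27, -2]] · [[2, 5], [1, 2]] = [[-103, -260], [52, 131]].

[[-103, -260], [52, 131]]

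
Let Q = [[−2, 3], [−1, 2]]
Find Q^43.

[[−2, 3], [−1, 2]]

Q² = I (check: tr Q = 0 and det Q = −1), so Q^43 = Q since 43 is odd.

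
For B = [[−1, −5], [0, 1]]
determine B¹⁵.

[[−1, −5], [0, 1]]

B² = I (check: tr B = 0 and det B = −1), so B¹⁵ = B since 15 is odd.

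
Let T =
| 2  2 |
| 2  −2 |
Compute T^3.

[[16, 16], [16, −16]]

T^2 = [[8, 0], [0, 8]]
T^3 = [[16, 16], [16, −16]]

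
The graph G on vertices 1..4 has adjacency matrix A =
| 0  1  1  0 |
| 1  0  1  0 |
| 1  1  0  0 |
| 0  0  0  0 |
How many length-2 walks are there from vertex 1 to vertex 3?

The number of length-2 walks from vertex 1 to vertex 3 is entry (1,3) of A^2, where A is the adjacency matrix.
A^2 = [[2, 1, 1, 0], [1, 2, 1, 0], [1, 1, 2, 0], [0, 0, 0, 0]]

1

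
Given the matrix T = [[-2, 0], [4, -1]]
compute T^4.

T^2 = [[4, 0], [-12, 1]]
T^3 = [[-8, 0], [28, -1]]
T^4 = [[16, 0], [-60, 1]]

[[16, 0], [-60, 1]]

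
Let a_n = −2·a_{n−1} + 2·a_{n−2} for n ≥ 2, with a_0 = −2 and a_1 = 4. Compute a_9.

13376

With companion matrix A = [[−2, 2], [1, 0]], [a_n, a_{n−1}]ᵀ = A·[a_{n−1}, a_{n−2}]ᵀ, so [a_9, a_8]ᵀ = A^8·[a_1, a_0]ᵀ.
A^8 = [[2448, −1792], [−896, 656]], giving [a_9, a_8]ᵀ = [[13376], [−4896]].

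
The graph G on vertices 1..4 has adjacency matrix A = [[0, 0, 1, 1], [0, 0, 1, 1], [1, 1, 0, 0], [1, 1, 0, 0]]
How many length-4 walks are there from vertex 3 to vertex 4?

The number of length-4 walks from vertex 3 to vertex 4 is entry (3,4) of A⁴, where A is the adjacency matrix.
A² = [[2, 2, 0, 0], [2, 2, 0, 0], [0, 0, 2, 2], [0, 0, 2, 2]]
A³ = [[0, 0, 4, 4], [0, 0, 4, 4], [4, 4, 0, 0], [4, 4, 0, 0]]
A⁴ = [[8, 8, 0, 0], [8, 8, 0, 0], [0, 0, 8, 8], [0, 0, 8, 8]]

8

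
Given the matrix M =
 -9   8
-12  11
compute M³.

[[-57, 56], [-84, 83]]

tr M = 2 and det M = -3, so the characteristic polynomial is λ² − (2)λ + (-3) with roots 3 and -1.
Eigenvectors give P = [[-2, 1], [-3, 1]] with P⁻¹ = [[1, -1], [3, -2]], and M = P·diag(3, -1)·P⁻¹.
Then M³ = P·diag(27, -1)·P⁻¹ = [[-54, -1], [-81, -1]] · [[1, -1], [3, -2]] = [[-57, 56], [-84, 83]].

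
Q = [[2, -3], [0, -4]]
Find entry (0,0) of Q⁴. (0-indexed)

16

Q² = [[4, 6], [0, 16]]
Q³ = [[8, -36], [0, -64]]
Q⁴ = [[16, 120], [0, 256]]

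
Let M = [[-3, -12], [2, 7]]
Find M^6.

tr M = 4 and det M = 3, so the characteristic polynomial is λ² − (4)λ + (3) with roots 3 and 1.
Eigenvectors give P = [[2, -3], [-1, 1]] with P⁻¹ = [[-1, -3], [-1, -2]], and M = P·diag(3, 1)·P⁻¹.
Then M^6 = P·diag(729, 1)·P⁻¹ = [[1458, -3], [-729, 1]] · [[-1, -3], [-1, -2]] = [[-1455, -4368], [728, 2185]].

[[-1455, -4368], [728, 2185]]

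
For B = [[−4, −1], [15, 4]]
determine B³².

[[1, 0], [0, 1]]

B² = I (check: tr B = 0 and det B = −1), so B³² = I since 32 is even.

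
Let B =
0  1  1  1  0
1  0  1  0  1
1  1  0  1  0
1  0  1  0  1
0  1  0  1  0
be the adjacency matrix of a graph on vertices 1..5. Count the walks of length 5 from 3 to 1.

The number of length-5 walks from vertex 3 to vertex 1 is entry (3,1) of B⁵, where B is the adjacency matrix.
B² = [[3, 1, 2, 1, 2], [1, 3, 1, 3, 0], [2, 1, 3, 1, 2], [1, 3, 1, 3, 0], [2, 0, 2, 0, 2]]
B³ = [[4, 7, 5, 7, 2], [7, 2, 7, 2, 6], [5, 7, 4, 7, 2], [7, 2, 7, 2, 6], [2, 6, 2, 6, 0]]
B⁴ = [[19, 11, 18, 11, 14], [11, 20, 11, 20, 4], [18, 11, 19, 11, 14], [11, 20, 11, 20, 4], [14, 4, 14, 4, 12]]
B⁵ = [[40, 51, 41, 51, 22], [51, 26, 51, 26, 40], [41, 51, 40, 51, 22], [51, 26, 51, 26, 40], [22, 40, 22, 40, 8]]

41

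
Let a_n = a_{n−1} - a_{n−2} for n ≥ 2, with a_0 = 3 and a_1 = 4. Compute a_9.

-3

With companion matrix Q = [[1, -1], [1, 0]], [a_n, a_{n−1}]ᵀ = Q·[a_{n−1}, a_{n−2}]ᵀ, so [a_9, a_8]ᵀ = Q⁸·[a_1, a_0]ᵀ.
Q⁸ = [[0, -1], [1, -1]], giving [a_9, a_8]ᵀ = [[-3], [1]].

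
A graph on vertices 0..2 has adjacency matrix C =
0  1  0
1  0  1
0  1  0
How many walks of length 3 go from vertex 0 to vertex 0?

The number of length-3 walks from vertex 0 to vertex 0 is entry (0,0) of C³, where C is the adjacency matrix.
C² = [[1, 0, 1], [0, 2, 0], [1, 0, 1]]
C³ = [[0, 2, 0], [2, 0, 2], [0, 2, 0]]

0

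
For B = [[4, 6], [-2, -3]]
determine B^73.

B² = B (a projection; rank 1, trace 1), so B^73 = B.

[[4, 6], [-2, -3]]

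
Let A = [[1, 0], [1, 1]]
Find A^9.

A = I + N where N = [[0, 0], [1, 0]] is strictly lower-triangular, so N^2 = 0.
(I + N)^9 = I + 9·N = [[1, 0], [9, 1]].

[[1, 0], [9, 1]]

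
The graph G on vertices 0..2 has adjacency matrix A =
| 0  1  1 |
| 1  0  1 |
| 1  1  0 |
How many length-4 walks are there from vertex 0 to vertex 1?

The number of length-4 walks from vertex 0 to vertex 1 is entry (0,1) of A^4, where A is the adjacency matrix.
A^2 = [[2, 1, 1], [1, 2, 1], [1, 1, 2]]
A^3 = [[2, 3, 3], [3, 2, 3], [3, 3, 2]]
A^4 = [[6, 5, 5], [5, 6, 5], [5, 5, 6]]

5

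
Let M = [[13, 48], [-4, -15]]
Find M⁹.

tr M = -2 and det M = -3, so the characteristic polynomial is λ² − (-2)λ + (-3) with roots 1 and -3.
Eigenvectors give P = [[4, 3], [-1, -1]] with P⁻¹ = [[1, 3], [-1, -4]], and M = P·diag(1, -3)·P⁻¹.
Then M⁹ = P·diag(1, -19683)·P⁻¹ = [[4, -59049], [-1, 19683]] · [[1, 3], [-1, -4]] = [[59053, 236208], [-19684, -78735]].

[[59053, 236208], [-19684, -78735]]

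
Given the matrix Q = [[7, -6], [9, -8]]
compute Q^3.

[[19, -18], [27, -26]]

tr Q = -1 and det Q = -2, so the characteristic polynomial is λ² − (-1)λ + (-2) with roots -2 and 1.
Eigenvectors give P = [[-2, 1], [-3, 1]] with P⁻¹ = [[1, -1], [3, -2]], and Q = P·diag(-2, 1)·P⁻¹.
Then Q^3 = P·diag(-8, 1)·P⁻¹ = [[16, 1], [24, 1]] · [[1, -1], [3, -2]] = [[19, -18], [27, -26]].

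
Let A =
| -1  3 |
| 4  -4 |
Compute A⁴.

[[469, -615], [-820, 1084]]

A² = [[13, -15], [-20, 28]]
A³ = [[-73, 99], [132, -172]]
A⁴ = [[469, -615], [-820, 1084]]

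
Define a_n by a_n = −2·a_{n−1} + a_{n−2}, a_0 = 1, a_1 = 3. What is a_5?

75

With companion matrix A = [[−2, 1], [1, 0]], [a_n, a_{n−1}]ᵀ = A·[a_{n−1}, a_{n−2}]ᵀ, so [a_5, a_4]ᵀ = A^4·[a_1, a_0]ᵀ.
A^4 = [[29, −12], [−12, 5]], giving [a_5, a_4]ᵀ = [[75], [−31]].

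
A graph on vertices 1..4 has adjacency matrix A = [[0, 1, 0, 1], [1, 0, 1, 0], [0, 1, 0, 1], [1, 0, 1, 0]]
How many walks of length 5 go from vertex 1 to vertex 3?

The number of length-5 walks from vertex 1 to vertex 3 is entry (1,3) of A⁵, where A is the adjacency matrix.
A² = [[2, 0, 2, 0], [0, 2, 0, 2], [2, 0, 2, 0], [0, 2, 0, 2]]
A³ = [[0, 4, 0, 4], [4, 0, 4, 0], [0, 4, 0, 4], [4, 0, 4, 0]]
A⁴ = [[8, 0, 8, 0], [0, 8, 0, 8], [8, 0, 8, 0], [0, 8, 0, 8]]
A⁵ = [[0, 16, 0, 16], [16, 0, 16, 0], [0, 16, 0, 16], [16, 0, 16, 0]]

0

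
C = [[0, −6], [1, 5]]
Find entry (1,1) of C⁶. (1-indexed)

−1266

tr C = 5 and det C = 6, so the characteristic polynomial is λ² − (5)λ + (6) with roots 3 and 2.
Eigenvectors give P = [[−2, −3], [1, 1]] with P⁻¹ = [[1, 3], [−1, −2]], and C = P·diag(3, 2)·P⁻¹.
Then C⁶ = P·diag(729, 64)·P⁻¹ = [[−1458, −192], [729, 64]] · [[1, 3], [−1, −2]] = [[−1266, −3990], [665, 2059]].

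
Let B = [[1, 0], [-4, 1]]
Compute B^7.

[[1, 0], [-28, 1]]

B = I + N where N = [[0, 0], [-4, 0]] is strictly lower-triangular, so N^2 = 0.
(I + N)^7 = I + 7·N = [[1, 0], [-28, 1]].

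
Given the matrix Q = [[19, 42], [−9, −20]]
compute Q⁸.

[[−1529, −3570], [765, 1786]]

tr Q = −1 and det Q = −2, so the characteristic polynomial is λ² − (−1)λ + (−2) with roots 1 and −2.
Eigenvectors give P = [[7, −2], [−3, 1]] with P⁻¹ = [[1, 2], [3, 7]], and Q = P·diag(1, −2)·P⁻¹.
Then Q⁸ = P·diag(1, 256)·P⁻¹ = [[7, −512], [−3, 256]] · [[1, 2], [3, 7]] = [[−1529, −3570], [765, 1786]].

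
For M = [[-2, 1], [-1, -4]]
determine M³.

M² = [[3, -6], [6, 15]]
M³ = [[0, 27], [-27, -54]]

[[0, 27], [-27, -54]]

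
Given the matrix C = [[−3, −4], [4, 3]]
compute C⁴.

C² = [[−7, 0], [0, −7]]
C³ = [[21, 28], [−28, −21]]
C⁴ = [[49, 0], [0, 49]]

[[49, 0], [0, 49]]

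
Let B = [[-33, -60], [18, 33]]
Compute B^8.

[[6561, 0], [0, 6561]]

tr B = 0 and det B = -9, so the characteristic polynomial is λ² − (0)λ + (-9) with roots 3 and -3.
Eigenvectors give P = [[5, 2], [-3, -1]] with P⁻¹ = [[-1, -2], [3, 5]], and B = P·diag(3, -3)·P⁻¹.
Then B^8 = P·diag(6561, 6561)·P⁻¹ = [[32805, 13122], [-19683, -6561]] · [[-1, -2], [3, 5]] = [[6561, 0], [0, 6561]].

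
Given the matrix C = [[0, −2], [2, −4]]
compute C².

[[−4, 8], [−8, 12]]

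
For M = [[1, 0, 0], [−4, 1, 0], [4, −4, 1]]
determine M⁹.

[[1, 0, 0], [−36, 1, 0], [612, −36, 1]]

M = I + N where N = [[0, 0, 0], [−4, 0, 0], [4, −4, 0]] is strictly lower-triangular, so N³ = 0.
(I + N)⁹ = I + 9·N + 36·N² = [[1, 0, 0], [−36, 1, 0], [612, −36, 1]].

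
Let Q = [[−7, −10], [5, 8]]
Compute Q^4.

tr Q = 1 and det Q = −6, so the characteristic polynomial is λ² − (1)λ + (−6) with roots 3 and −2.
Eigenvectors give P = [[−1, −2], [1, 1]] with P⁻¹ = [[1, 2], [−1, −1]], and Q = P·diag(3, −2)·P⁻¹.
Then Q^4 = P·diag(81, 16)·P⁻¹ = [[−81, −32], [81, 16]] · [[1, 2], [−1, −1]] = [[−49, −130], [65, 146]].

[[−49, −130], [65, 146]]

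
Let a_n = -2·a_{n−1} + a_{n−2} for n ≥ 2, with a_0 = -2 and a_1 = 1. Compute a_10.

-4348

With companion matrix A = [[-2, 1], [1, 0]], [a_n, a_{n−1}]ᵀ = A·[a_{n−1}, a_{n−2}]ᵀ, so [a_10, a_9]ᵀ = A^9·[a_1, a_0]ᵀ.
A^9 = [[-2378, 985], [985, -408]], giving [a_10, a_9]ᵀ = [[-4348], [1801]].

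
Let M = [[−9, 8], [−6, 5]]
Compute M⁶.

tr M = −4 and det M = 3, so the characteristic polynomial is λ² − (−4)λ + (3) with roots −1 and −3.
Eigenvectors give P = [[1, −4], [1, −3]] with P⁻¹ = [[−3, 4], [−1, 1]], and M = P·diag(−1, −3)·P⁻¹.
Then M⁶ = P·diag(1, 729)·P⁻¹ = [[1, −2916], [1, −2187]] · [[−3, 4], [−1, 1]] = [[2913, −2912], [2184, −2183]].

[[2913, −2912], [2184, −2183]]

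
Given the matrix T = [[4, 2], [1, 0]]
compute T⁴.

T² = [[18, 8], [4, 2]]
T³ = [[80, 36], [18, 8]]
T⁴ = [[356, 160], [80, 36]]

[[356, 160], [80, 36]]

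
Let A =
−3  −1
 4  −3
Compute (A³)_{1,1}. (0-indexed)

9

A² = [[5, 6], [−24, 5]]
A³ = [[9, −23], [92, 9]]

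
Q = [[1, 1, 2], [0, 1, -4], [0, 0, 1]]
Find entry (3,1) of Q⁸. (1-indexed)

Q = I + N where N = [[0, 1, 2], [0, 0, -4], [0, 0, 0]] is strictly upper-triangular, so N³ = 0.
(I + N)⁸ = I + 8·N + 28·N² = [[1, 8, -96], [0, 1, -32], [0, 0, 1]].

0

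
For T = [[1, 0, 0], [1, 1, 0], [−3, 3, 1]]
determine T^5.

T = I + N where N = [[0, 0, 0], [1, 0, 0], [−3, 3, 0]] is strictly lower-triangular, so N^3 = 0.
(I + N)^5 = I + 5·N + 10·N^2 = [[1, 0, 0], [5, 1, 0], [15, 15, 1]].

[[1, 0, 0], [5, 1, 0], [15, 15, 1]]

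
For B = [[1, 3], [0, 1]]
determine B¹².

[[1, 36], [0, 1]]

B = I + N where N = [[0, 3], [0, 0]] is strictly upper-triangular, so N² = 0.
(I + N)¹² = I + 12·N = [[1, 36], [0, 1]].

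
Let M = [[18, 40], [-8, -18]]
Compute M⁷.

[[1152, 2560], [-512, -1152]]

tr M = 0 and det M = -4, so the characteristic polynomial is λ² − (0)λ + (-4) with roots 2 and -2.
Eigenvectors give P = [[-5, -2], [2, 1]] with P⁻¹ = [[-1, -2], [2, 5]], and M = P·diag(2, -2)·P⁻¹.
Then M⁷ = P·diag(128, -128)·P⁻¹ = [[-640, 256], [256, -128]] · [[-1, -2], [2, 5]] = [[1152, 2560], [-512, -1152]].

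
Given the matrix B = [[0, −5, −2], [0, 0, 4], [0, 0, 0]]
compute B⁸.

B is strictly triangular, hence nilpotent: B³ = 0, so B⁸ = 0.

[[0, 0, 0], [0, 0, 0], [0, 0, 0]]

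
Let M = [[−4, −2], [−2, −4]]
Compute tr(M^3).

M^2 = [[20, 16], [16, 20]]
M^3 = [[−112, −104], [−104, −112]]

−224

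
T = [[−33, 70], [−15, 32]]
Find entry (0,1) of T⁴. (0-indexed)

−910

tr T = −1 and det T = −6, so the characteristic polynomial is λ² − (−1)λ + (−6) with roots −3 and 2.
Eigenvectors give P = [[−7, −2], [−3, −1]] with P⁻¹ = [[−1, 2], [3, −7]], and T = P·diag(−3, 2)·P⁻¹.
Then T⁴ = P·diag(81, 16)·P⁻¹ = [[−567, −32], [−243, −16]] · [[−1, 2], [3, −7]] = [[471, −910], [195, −374]].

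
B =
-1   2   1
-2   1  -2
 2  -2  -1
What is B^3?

B^2 = [[-1, -2, -6], [-4, 1, -2], [0, 4, 7]]
B^3 = [[-7, 8, 9], [-2, -3, -4], [6, -10, -15]]

[[-7, 8, 9], [-2, -3, -4], [6, -10, -15]]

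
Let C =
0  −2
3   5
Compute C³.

tr C = 5 and det C = 6, so the characteristic polynomial is λ² − (5)λ + (6) with roots 3 and 2.
Eigenvectors give P = [[−2, 1], [3, −1]] with P⁻¹ = [[1, 1], [3, 2]], and C = P·diag(3, 2)·P⁻¹.
Then C³ = P·diag(27, 8)·P⁻¹ = [[−54, 8], [81, −8]] · [[1, 1], [3, 2]] = [[−30, −38], [57, 65]].

[[−30, −38], [57, 65]]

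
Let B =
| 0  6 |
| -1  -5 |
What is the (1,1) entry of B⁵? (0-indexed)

-665

tr B = -5 and det B = 6, so the characteristic polynomial is λ² − (-5)λ + (6) with roots -3 and -2.
Eigenvectors give P = [[-2, 3], [1, -1]] with P⁻¹ = [[1, 3], [1, 2]], and B = P·diag(-3, -2)·P⁻¹.
Then B⁵ = P·diag(-243, -32)·P⁻¹ = [[486, -96], [-243, 32]] · [[1, 3], [1, 2]] = [[390, 1266], [-211, -665]].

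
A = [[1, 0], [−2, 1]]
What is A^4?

A = I + N where N = [[0, 0], [−2, 0]] is strictly lower-triangular, so N^2 = 0.
(I + N)^4 = I + 4·N = [[1, 0], [−8, 1]].

[[1, 0], [−8, 1]]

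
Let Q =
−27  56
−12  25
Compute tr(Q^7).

−2186

tr Q = −2 and det Q = −3, so the characteristic polynomial is λ² − (−2)λ + (−3) with roots −3 and 1.
Eigenvectors give P = [[7, 2], [3, 1]] with P⁻¹ = [[1, −2], [−3, 7]], and Q = P·diag(−3, 1)·P⁻¹.
Then Q^7 = P·diag(−2187, 1)·P⁻¹ = [[−15309, 2], [−6561, 1]] · [[1, −2], [−3, 7]] = [[−15315, 30632], [−6564, 13129]].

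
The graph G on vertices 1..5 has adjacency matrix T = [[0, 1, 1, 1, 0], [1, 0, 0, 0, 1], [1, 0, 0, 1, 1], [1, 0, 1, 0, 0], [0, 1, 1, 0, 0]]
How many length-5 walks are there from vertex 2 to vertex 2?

4

The number of length-5 walks from vertex 2 to vertex 2 is entry (2,2) of T^5, where T is the adjacency matrix.
T^2 = [[3, 0, 1, 1, 2], [0, 2, 2, 1, 0], [1, 2, 3, 1, 0], [1, 1, 1, 2, 1], [2, 0, 0, 1, 2]]
T^3 = [[2, 5, 6, 4, 1], [5, 0, 1, 2, 4], [6, 1, 2, 4, 5], [4, 2, 4, 2, 2], [1, 4, 5, 2, 0]]
T^4 = [[15, 3, 7, 8, 11], [3, 9, 11, 6, 1], [7, 11, 15, 8, 3], [8, 6, 8, 8, 6], [11, 1, 3, 6, 9]]
T^5 = [[18, 26, 34, 22, 10], [26, 4, 10, 14, 20], [34, 10, 18, 22, 26], [22, 14, 22, 16, 14], [10, 20, 26, 14, 4]]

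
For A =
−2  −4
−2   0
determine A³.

A² = [[12, 8], [4, 8]]
A³ = [[−40, −48], [−24, −16]]

[[−40, −48], [−24, −16]]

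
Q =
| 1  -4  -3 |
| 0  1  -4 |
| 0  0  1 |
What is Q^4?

[[1, -16, 84], [0, 1, -16], [0, 0, 1]]

Q = I + N where N = [[0, -4, -3], [0, 0, -4], [0, 0, 0]] is strictly upper-triangular, so N^3 = 0.
(I + N)^4 = I + 4·N + 6·N^2 = [[1, -16, 84], [0, 1, -16], [0, 0, 1]].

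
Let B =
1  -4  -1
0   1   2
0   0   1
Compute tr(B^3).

3

B = I + N where N = [[0, -4, -1], [0, 0, 2], [0, 0, 0]] is strictly upper-triangular, so N^3 = 0.
(I + N)^3 = I + 3·N + 3·N^2 = [[1, -12, -27], [0, 1, 6], [0, 0, 1]].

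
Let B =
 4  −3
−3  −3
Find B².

[[25, −3], [−3, 18]]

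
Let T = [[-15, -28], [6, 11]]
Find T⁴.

[[561, 1120], [-240, -479]]

tr T = -4 and det T = 3, so the characteristic polynomial is λ² − (-4)λ + (3) with roots -1 and -3.
Eigenvectors give P = [[-2, -7], [1, 3]] with P⁻¹ = [[3, 7], [-1, -2]], and T = P·diag(-1, -3)·P⁻¹.
Then T⁴ = P·diag(1, 81)·P⁻¹ = [[-2, -567], [1, 243]] · [[3, 7], [-1, -2]] = [[561, 1120], [-240, -479]].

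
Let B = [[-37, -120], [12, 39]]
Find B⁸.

tr B = 2 and det B = -3, so the characteristic polynomial is λ² − (2)λ + (-3) with roots -1 and 3.
Eigenvectors give P = [[-10, -3], [3, 1]] with P⁻¹ = [[-1, -3], [3, 10]], and B = P·diag(-1, 3)·P⁻¹.
Then B⁸ = P·diag(1, 6561)·P⁻¹ = [[-10, -19683], [3, 6561]] · [[-1, -3], [3, 10]] = [[-59039, -196800], [19680, 65601]].

[[-59039, -196800], [19680, 65601]]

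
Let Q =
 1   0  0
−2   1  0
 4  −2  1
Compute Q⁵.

Q = I + N where N = [[0, 0, 0], [−2, 0, 0], [4, −2, 0]] is strictly lower-triangular, so N³ = 0.
(I + N)⁵ = I + 5·N + 10·N² = [[1, 0, 0], [−10, 1, 0], [60, −10, 1]].

[[1, 0, 0], [−10, 1, 0], [60, −10, 1]]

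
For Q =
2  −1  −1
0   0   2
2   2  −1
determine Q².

[[2, −4, −3], [4, 4, −2], [2, −4, 3]]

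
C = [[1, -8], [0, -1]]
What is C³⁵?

[[1, -8], [0, -1]]

C² = I (check: tr C = 0 and det C = -1), so C³⁵ = C since 35 is odd.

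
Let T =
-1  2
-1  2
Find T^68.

T² = T (a projection; rank 1, trace 1), so T^68 = T.

[[-1, 2], [-1, 2]]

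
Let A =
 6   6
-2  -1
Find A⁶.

tr A = 5 and det A = 6, so the characteristic polynomial is λ² − (5)λ + (6) with roots 3 and 2.
Eigenvectors give P = [[-2, 3], [1, -2]] with P⁻¹ = [[-2, -3], [-1, -2]], and A = P·diag(3, 2)·P⁻¹.
Then A⁶ = P·diag(729, 64)·P⁻¹ = [[-1458, 192], [729, -128]] · [[-2, -3], [-1, -2]] = [[2724, 3990], [-1330, -1931]].

[[2724, 3990], [-1330, -1931]]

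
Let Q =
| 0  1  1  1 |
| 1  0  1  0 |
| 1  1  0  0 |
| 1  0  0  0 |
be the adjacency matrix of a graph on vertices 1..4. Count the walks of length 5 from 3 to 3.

The number of length-5 walks from vertex 3 to vertex 3 is entry (3,3) of Q⁵, where Q is the adjacency matrix.
Q² = [[3, 1, 1, 0], [1, 2, 1, 1], [1, 1, 2, 1], [0, 1, 1, 1]]
Q³ = [[2, 4, 4, 3], [4, 2, 3, 1], [4, 3, 2, 1], [3, 1, 1, 0]]
Q⁴ = [[11, 6, 6, 2], [6, 7, 6, 4], [6, 6, 7, 4], [2, 4, 4, 3]]
Q⁵ = [[14, 17, 17, 11], [17, 12, 13, 6], [17, 13, 12, 6], [11, 6, 6, 2]]

12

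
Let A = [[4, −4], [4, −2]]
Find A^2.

[[0, −8], [8, −12]]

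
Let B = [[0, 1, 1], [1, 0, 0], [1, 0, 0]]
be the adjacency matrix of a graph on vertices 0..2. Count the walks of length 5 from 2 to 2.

0

The number of length-5 walks from vertex 2 to vertex 2 is entry (2,2) of B⁵, where B is the adjacency matrix.
B² = [[2, 0, 0], [0, 1, 1], [0, 1, 1]]
B³ = [[0, 2, 2], [2, 0, 0], [2, 0, 0]]
B⁴ = [[4, 0, 0], [0, 2, 2], [0, 2, 2]]
B⁵ = [[0, 4, 4], [4, 0, 0], [4, 0, 0]]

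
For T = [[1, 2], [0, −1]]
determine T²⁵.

T² = I (check: tr T = 0 and det T = −1), so T²⁵ = T since 25 is odd.

[[1, 2], [0, −1]]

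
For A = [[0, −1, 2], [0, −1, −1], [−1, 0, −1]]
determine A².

[[−2, 1, −1], [1, 1, 2], [1, 1, −1]]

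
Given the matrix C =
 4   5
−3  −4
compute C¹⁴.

[[1, 0], [0, 1]]

C² = I (check: tr C = 0 and det C = −1), so C¹⁴ = I since 14 is even.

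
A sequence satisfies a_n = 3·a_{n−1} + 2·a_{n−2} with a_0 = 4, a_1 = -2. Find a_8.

With companion matrix B = [[3, 2], [1, 0]], [a_n, a_{n−1}]ᵀ = B·[a_{n−1}, a_{n−2}]ᵀ, so [a_8, a_7]ᵀ = B^7·[a_1, a_0]ᵀ.
B^7 = [[6279, 3526], [1763, 990]], giving [a_8, a_7]ᵀ = [[1546], [434]].

1546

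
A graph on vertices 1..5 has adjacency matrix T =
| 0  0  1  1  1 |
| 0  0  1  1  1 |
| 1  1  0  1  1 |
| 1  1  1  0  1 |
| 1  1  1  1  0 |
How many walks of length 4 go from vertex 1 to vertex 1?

30

The number of length-4 walks from vertex 1 to vertex 1 is entry (1,1) of T⁴, where T is the adjacency matrix.
T² = [[3, 3, 2, 2, 2], [3, 3, 2, 2, 2], [2, 2, 4, 3, 3], [2, 2, 3, 4, 3], [2, 2, 3, 3, 4]]
T³ = [[6, 6, 10, 10, 10], [6, 6, 10, 10, 10], [10, 10, 10, 11, 11], [10, 10, 11, 10, 11], [10, 10, 11, 11, 10]]
T⁴ = [[30, 30, 32, 32, 32], [30, 30, 32, 32, 32], [32, 32, 42, 41, 41], [32, 32, 41, 42, 41], [32, 32, 41, 41, 42]]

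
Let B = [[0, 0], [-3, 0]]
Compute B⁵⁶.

[[0, 0], [0, 0]]

B is strictly triangular, hence nilpotent: B² = 0, so B⁵⁶ = 0.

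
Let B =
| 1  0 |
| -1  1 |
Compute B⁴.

B = I + N where N = [[0, 0], [-1, 0]] is strictly lower-triangular, so N² = 0.
(I + N)⁴ = I + 4·N = [[1, 0], [-4, 1]].

[[1, 0], [-4, 1]]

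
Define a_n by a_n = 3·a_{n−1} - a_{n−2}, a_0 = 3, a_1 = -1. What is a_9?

With companion matrix Q = [[3, -1], [1, 0]], [a_n, a_{n−1}]ᵀ = Q·[a_{n−1}, a_{n−2}]ᵀ, so [a_9, a_8]ᵀ = Q⁸·[a_1, a_0]ᵀ.
Q⁸ = [[2584, -987], [987, -377]], giving [a_9, a_8]ᵀ = [[-5545], [-2118]].

-5545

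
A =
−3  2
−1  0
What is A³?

[[−15, 14], [−7, 6]]

tr A = −3 and det A = 2, so the characteristic polynomial is λ² − (−3)λ + (2) with roots −2 and −1.
Eigenvectors give P = [[2, 1], [1, 1]] with P⁻¹ = [[1, −1], [−1, 2]], and A = P·diag(−2, −1)·P⁻¹.
Then A³ = P·diag(−8, −1)·P⁻¹ = [[−16, −1], [−8, −1]] · [[1, −1], [−1, 2]] = [[−15, 14], [−7, 6]].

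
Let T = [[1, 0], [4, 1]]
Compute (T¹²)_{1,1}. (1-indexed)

T = I + N where N = [[0, 0], [4, 0]] is strictly lower-triangular, so N² = 0.
(I + N)¹² = I + 12·N = [[1, 0], [48, 1]].

1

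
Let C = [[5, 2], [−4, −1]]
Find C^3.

[[53, 26], [−52, −25]]

tr C = 4 and det C = 3, so the characteristic polynomial is λ² − (4)λ + (3) with roots 1 and 3.
Eigenvectors give P = [[−1, −1], [2, 1]] with P⁻¹ = [[1, 1], [−2, −1]], and C = P·diag(1, 3)·P⁻¹.
Then C^3 = P·diag(1, 27)·P⁻¹ = [[−1, −27], [2, 27]] · [[1, 1], [−2, −1]] = [[53, 26], [−52, −25]].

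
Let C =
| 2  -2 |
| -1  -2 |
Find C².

[[6, 0], [0, 6]]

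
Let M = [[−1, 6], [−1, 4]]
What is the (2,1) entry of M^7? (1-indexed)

−127

tr M = 3 and det M = 2, so the characteristic polynomial is λ² − (3)λ + (2) with roots 2 and 1.
Eigenvectors give P = [[−2, −3], [−1, −1]] with P⁻¹ = [[1, −3], [−1, 2]], and M = P·diag(2, 1)·P⁻¹.
Then M^7 = P·diag(128, 1)·P⁻¹ = [[−256, −3], [−128, −1]] · [[1, −3], [−1, 2]] = [[−253, 762], [−127, 382]].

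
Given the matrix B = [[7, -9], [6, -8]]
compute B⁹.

tr B = -1 and det B = -2, so the characteristic polynomial is λ² − (-1)λ + (-2) with roots 1 and -2.
Eigenvectors give P = [[3, 1], [2, 1]] with P⁻¹ = [[1, -1], [-2, 3]], and B = P·diag(1, -2)·P⁻¹.
Then B⁹ = P·diag(1, -512)·P⁻¹ = [[3, -512], [2, -512]] · [[1, -1], [-2, 3]] = [[1027, -1539], [1026, -1538]].

[[1027, -1539], [1026, -1538]]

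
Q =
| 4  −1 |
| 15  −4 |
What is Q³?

Q² = I (check: tr Q = 0 and det Q = −1), so Q³ = Q since 3 is odd.

[[4, −1], [15, −4]]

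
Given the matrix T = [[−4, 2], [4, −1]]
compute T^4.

T^2 = [[24, −10], [−20, 9]]
T^3 = [[−136, 58], [116, −49]]
T^4 = [[776, −330], [−660, 281]]

[[776, −330], [−660, 281]]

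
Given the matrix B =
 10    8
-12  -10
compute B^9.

tr B = 0 and det B = -4, so the characteristic polynomial is λ² − (0)λ + (-4) with roots -2 and 2.
Eigenvectors give P = [[2, 1], [-3, -1]] with P⁻¹ = [[-1, -1], [3, 2]], and B = P·diag(-2, 2)·P⁻¹.
Then B^9 = P·diag(-512, 512)·P⁻¹ = [[-1024, 512], [1536, -512]] · [[-1, -1], [3, 2]] = [[2560, 2048], [-3072, -2560]].

[[2560, 2048], [-3072, -2560]]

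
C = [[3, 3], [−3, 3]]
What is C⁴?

[[−324, 0], [0, −324]]

C² = [[0, 18], [−18, 0]]
C³ = [[−54, 54], [−54, −54]]
C⁴ = [[−324, 0], [0, −324]]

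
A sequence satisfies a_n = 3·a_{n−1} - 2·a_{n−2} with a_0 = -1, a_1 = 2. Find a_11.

With companion matrix A = [[3, -2], [1, 0]], [a_n, a_{n−1}]ᵀ = A·[a_{n−1}, a_{n−2}]ᵀ, so [a_11, a_10]ᵀ = A^10·[a_1, a_0]ᵀ.
A^10 = [[2047, -2046], [1023, -1022]], giving [a_11, a_10]ᵀ = [[6140], [3068]].

6140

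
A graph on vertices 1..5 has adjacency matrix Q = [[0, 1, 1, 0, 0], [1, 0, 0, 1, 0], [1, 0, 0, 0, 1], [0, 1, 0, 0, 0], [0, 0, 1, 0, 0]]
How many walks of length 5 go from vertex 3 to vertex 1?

9

The number of length-5 walks from vertex 3 to vertex 1 is entry (3,1) of Q⁵, where Q is the adjacency matrix.
Q² = [[2, 0, 0, 1, 1], [0, 2, 1, 0, 0], [0, 1, 2, 0, 0], [1, 0, 0, 1, 0], [1, 0, 0, 0, 1]]
Q³ = [[0, 3, 3, 0, 0], [3, 0, 0, 2, 1], [3, 0, 0, 1, 2], [0, 2, 1, 0, 0], [0, 1, 2, 0, 0]]
Q⁴ = [[6, 0, 0, 3, 3], [0, 5, 4, 0, 0], [0, 4, 5, 0, 0], [3, 0, 0, 2, 1], [3, 0, 0, 1, 2]]
Q⁵ = [[0, 9, 9, 0, 0], [9, 0, 0, 5, 4], [9, 0, 0, 4, 5], [0, 5, 4, 0, 0], [0, 4, 5, 0, 0]]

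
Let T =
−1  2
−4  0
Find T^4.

[[41, 30], [−60, 56]]

T^2 = [[−7, −2], [4, −8]]
T^3 = [[15, −14], [28, 8]]
T^4 = [[41, 30], [−60, 56]]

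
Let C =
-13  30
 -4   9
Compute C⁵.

[[-1453, 3630], [-484, 1209]]

tr C = -4 and det C = 3, so the characteristic polynomial is λ² − (-4)λ + (3) with roots -3 and -1.
Eigenvectors give P = [[-3, 5], [-1, 2]] with P⁻¹ = [[-2, 5], [-1, 3]], and C = P·diag(-3, -1)·P⁻¹.
Then C⁵ = P·diag(-243, -1)·P⁻¹ = [[729, -5], [243, -2]] · [[-2, 5], [-1, 3]] = [[-1453, 3630], [-484, 1209]].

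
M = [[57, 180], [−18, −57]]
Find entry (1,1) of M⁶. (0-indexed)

tr M = 0 and det M = −9, so the characteristic polynomial is λ² − (0)λ + (−9) with roots −3 and 3.
Eigenvectors give P = [[−3, 10], [1, −3]] with P⁻¹ = [[3, 10], [1, 3]], and M = P·diag(−3, 3)·P⁻¹.
Then M⁶ = P·diag(729, 729)·P⁻¹ = [[−2187, 7290], [729, −2187]] · [[3, 10], [1, 3]] = [[729, 0], [0, 729]].

729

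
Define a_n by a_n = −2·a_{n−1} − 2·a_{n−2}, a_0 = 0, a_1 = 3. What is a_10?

−96

With companion matrix B = [[−2, −2], [1, 0]], [a_n, a_{n−1}]ᵀ = B·[a_{n−1}, a_{n−2}]ᵀ, so [a_10, a_9]ᵀ = B⁹·[a_1, a_0]ᵀ.
B⁹ = [[−32, −32], [16, 0]], giving [a_10, a_9]ᵀ = [[−96], [48]].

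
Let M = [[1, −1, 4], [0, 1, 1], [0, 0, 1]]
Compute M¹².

[[1, −12, −18], [0, 1, 12], [0, 0, 1]]

M = I + N where N = [[0, −1, 4], [0, 0, 1], [0, 0, 0]] is strictly upper-triangular, so N³ = 0.
(I + N)¹² = I + 12·N + 66·N² = [[1, −12, −18], [0, 1, 12], [0, 0, 1]].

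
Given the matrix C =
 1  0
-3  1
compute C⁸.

[[1, 0], [-24, 1]]

C = I + N where N = [[0, 0], [-3, 0]] is strictly lower-triangular, so N² = 0.
(I + N)⁸ = I + 8·N = [[1, 0], [-24, 1]].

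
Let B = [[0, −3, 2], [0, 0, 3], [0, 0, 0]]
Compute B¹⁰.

B is strictly triangular, hence nilpotent: B³ = 0, so B¹⁰ = 0.

[[0, 0, 0], [0, 0, 0], [0, 0, 0]]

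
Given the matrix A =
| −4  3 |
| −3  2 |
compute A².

[[7, −6], [6, −5]]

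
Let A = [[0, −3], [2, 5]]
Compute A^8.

[[−12354, −18915], [12610, 19171]]

tr A = 5 and det A = 6, so the characteristic polynomial is λ² − (5)λ + (6) with roots 2 and 3.
Eigenvectors give P = [[3, 1], [−2, −1]] with P⁻¹ = [[1, 1], [−2, −3]], and A = P·diag(2, 3)·P⁻¹.
Then A^8 = P·diag(256, 6561)·P⁻¹ = [[768, 6561], [−512, −6561]] · [[1, 1], [−2, −3]] = [[−12354, −18915], [12610, 19171]].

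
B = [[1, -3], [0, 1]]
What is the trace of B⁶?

2

B = I + N where N = [[0, -3], [0, 0]] is strictly upper-triangular, so N² = 0.
(I + N)⁶ = I + 6·N = [[1, -18], [0, 1]].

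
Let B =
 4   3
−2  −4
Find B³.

[[40, 30], [−20, −40]]

B² = [[10, 0], [0, 10]]
B³ = [[40, 30], [−20, −40]]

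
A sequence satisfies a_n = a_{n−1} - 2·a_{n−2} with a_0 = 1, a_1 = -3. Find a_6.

-13

With companion matrix B = [[1, -2], [1, 0]], [a_n, a_{n−1}]ᵀ = B·[a_{n−1}, a_{n−2}]ᵀ, so [a_6, a_5]ᵀ = B^5·[a_1, a_0]ᵀ.
B^5 = [[5, 2], [-1, 6]], giving [a_6, a_5]ᵀ = [[-13], [9]].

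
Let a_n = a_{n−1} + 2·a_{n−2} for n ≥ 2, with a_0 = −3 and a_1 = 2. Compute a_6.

−24

With companion matrix T = [[1, 2], [1, 0]], [a_n, a_{n−1}]ᵀ = T·[a_{n−1}, a_{n−2}]ᵀ, so [a_6, a_5]ᵀ = T^5·[a_1, a_0]ᵀ.
T^5 = [[21, 22], [11, 10]], giving [a_6, a_5]ᵀ = [[−24], [−8]].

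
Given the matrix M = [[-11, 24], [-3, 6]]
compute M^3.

tr M = -5 and det M = 6, so the characteristic polynomial is λ² − (-5)λ + (6) with roots -3 and -2.
Eigenvectors give P = [[3, 8], [1, 3]] with P⁻¹ = [[3, -8], [-1, 3]], and M = P·diag(-3, -2)·P⁻¹.
Then M^3 = P·diag(-27, -8)·P⁻¹ = [[-81, -64], [-27, -24]] · [[3, -8], [-1, 3]] = [[-179, 456], [-57, 144]].

[[-179, 456], [-57, 144]]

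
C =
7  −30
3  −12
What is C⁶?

[[−5921, 19950], [−1995, 6714]]

tr C = −5 and det C = 6, so the characteristic polynomial is λ² − (−5)λ + (6) with roots −2 and −3.
Eigenvectors give P = [[10, 3], [3, 1]] with P⁻¹ = [[1, −3], [−3, 10]], and C = P·diag(−2, −3)·P⁻¹.
Then C⁶ = P·diag(64, 729)·P⁻¹ = [[640, 2187], [192, 729]] · [[1, −3], [−3, 10]] = [[−5921, 19950], [−1995, 6714]].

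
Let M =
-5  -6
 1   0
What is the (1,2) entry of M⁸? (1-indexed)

tr M = -5 and det M = 6, so the characteristic polynomial is λ² − (-5)λ + (6) with roots -3 and -2.
Eigenvectors give P = [[3, -2], [-1, 1]] with P⁻¹ = [[1, 2], [1, 3]], and M = P·diag(-3, -2)·P⁻¹.
Then M⁸ = P·diag(6561, 256)·P⁻¹ = [[19683, -512], [-6561, 256]] · [[1, 2], [1, 3]] = [[19171, 37830], [-6305, -12354]].

37830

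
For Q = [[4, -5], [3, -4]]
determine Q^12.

[[1, 0], [0, 1]]

Q² = I (check: tr Q = 0 and det Q = -1), so Q^12 = I since 12 is even.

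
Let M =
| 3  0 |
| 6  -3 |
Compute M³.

[[27, 0], [54, -27]]

tr M = 0 and det M = -9, so the characteristic polynomial is λ² − (0)λ + (-9) with roots -3 and 3.
Eigenvectors give P = [[0, 1], [-1, 1]] with P⁻¹ = [[1, -1], [1, 0]], and M = P·diag(-3, 3)·P⁻¹.
Then M³ = P·diag(-27, 27)·P⁻¹ = [[0, 27], [27, 27]] · [[1, -1], [1, 0]] = [[27, 0], [54, -27]].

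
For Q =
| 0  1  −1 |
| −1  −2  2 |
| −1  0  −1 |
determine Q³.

Q² = [[0, −2, 3], [0, 3, −5], [1, −1, 2]]
Q³ = [[−1, 4, −7], [2, −6, 11], [−1, 3, −5]]

[[−1, 4, −7], [2, −6, 11], [−1, 3, −5]]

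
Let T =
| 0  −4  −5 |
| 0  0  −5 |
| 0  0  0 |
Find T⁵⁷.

[[0, 0, 0], [0, 0, 0], [0, 0, 0]]

T is strictly triangular, hence nilpotent: T³ = 0, so T⁵⁷ = 0.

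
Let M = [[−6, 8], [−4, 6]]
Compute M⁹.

tr M = 0 and det M = −4, so the characteristic polynomial is λ² − (0)λ + (−4) with roots −2 and 2.
Eigenvectors give P = [[2, 1], [1, 1]] with P⁻¹ = [[1, −1], [−1, 2]], and M = P·diag(−2, 2)·P⁻¹.
Then M⁹ = P·diag(−512, 512)·P⁻¹ = [[−1024, 512], [−512, 512]] · [[1, −1], [−1, 2]] = [[−1536, 2048], [−1024, 1536]].

[[−1536, 2048], [−1024, 1536]]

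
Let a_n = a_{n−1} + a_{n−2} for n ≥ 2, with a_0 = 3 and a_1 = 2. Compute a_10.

With companion matrix C = [[1, 1], [1, 0]], [a_n, a_{n−1}]ᵀ = C·[a_{n−1}, a_{n−2}]ᵀ, so [a_10, a_9]ᵀ = C^9·[a_1, a_0]ᵀ.
C^9 = [[55, 34], [34, 21]], giving [a_10, a_9]ᵀ = [[212], [131]].

212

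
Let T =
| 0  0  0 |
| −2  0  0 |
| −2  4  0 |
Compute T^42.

T is strictly triangular, hence nilpotent: T^3 = 0, so T^42 = 0.

[[0, 0, 0], [0, 0, 0], [0, 0, 0]]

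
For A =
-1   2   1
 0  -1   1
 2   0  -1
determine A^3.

A^2 = [[3, -4, 0], [2, 1, -2], [-4, 4, 3]]
A^3 = [[-3, 10, -1], [-6, 3, 5], [10, -12, -3]]

[[-3, 10, -1], [-6, 3, 5], [10, -12, -3]]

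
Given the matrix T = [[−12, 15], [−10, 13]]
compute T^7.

[[−4758, 6945], [−4630, 6817]]

tr T = 1 and det T = −6, so the characteristic polynomial is λ² − (1)λ + (−6) with roots 3 and −2.
Eigenvectors give P = [[1, 3], [1, 2]] with P⁻¹ = [[−2, 3], [1, −1]], and T = P·diag(3, −2)·P⁻¹.
Then T^7 = P·diag(2187, −128)·P⁻¹ = [[2187, −384], [2187, −256]] · [[−2, 3], [1, −1]] = [[−4758, 6945], [−4630, 6817]].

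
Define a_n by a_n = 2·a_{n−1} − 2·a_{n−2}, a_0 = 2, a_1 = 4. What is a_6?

−16

With companion matrix C = [[2, −2], [1, 0]], [a_n, a_{n−1}]ᵀ = C·[a_{n−1}, a_{n−2}]ᵀ, so [a_6, a_5]ᵀ = C⁵·[a_1, a_0]ᵀ.
C⁵ = [[−8, 8], [−4, 0]], giving [a_6, a_5]ᵀ = [[−16], [−16]].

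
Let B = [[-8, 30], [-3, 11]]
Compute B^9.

tr B = 3 and det B = 2, so the characteristic polynomial is λ² − (3)λ + (2) with roots 1 and 2.
Eigenvectors give P = [[10, -3], [3, -1]] with P⁻¹ = [[1, -3], [3, -10]], and B = P·diag(1, 2)·P⁻¹.
Then B^9 = P·diag(1, 512)·P⁻¹ = [[10, -1536], [3, -512]] · [[1, -3], [3, -10]] = [[-4598, 15330], [-1533, 5111]].

[[-4598, 15330], [-1533, 5111]]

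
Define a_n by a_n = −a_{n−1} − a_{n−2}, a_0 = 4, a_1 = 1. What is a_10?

With companion matrix C = [[−1, −1], [1, 0]], [a_n, a_{n−1}]ᵀ = C·[a_{n−1}, a_{n−2}]ᵀ, so [a_10, a_9]ᵀ = C⁹·[a_1, a_0]ᵀ.
C⁹ = [[1, 0], [0, 1]], giving [a_10, a_9]ᵀ = [[1], [4]].

1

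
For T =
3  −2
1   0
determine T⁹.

[[1023, −1022], [511, −510]]

tr T = 3 and det T = 2, so the characteristic polynomial is λ² − (3)λ + (2) with roots 2 and 1.
Eigenvectors give P = [[2, 1], [1, 1]] with P⁻¹ = [[1, −1], [−1, 2]], and T = P·diag(2, 1)·P⁻¹.
Then T⁹ = P·diag(512, 1)·P⁻¹ = [[1024, 1], [512, 1]] · [[1, −1], [−1, 2]] = [[1023, −1022], [511, −510]].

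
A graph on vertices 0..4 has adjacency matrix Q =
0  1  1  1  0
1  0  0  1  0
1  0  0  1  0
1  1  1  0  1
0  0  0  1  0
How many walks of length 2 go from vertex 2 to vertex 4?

1

The number of length-2 walks from vertex 2 to vertex 4 is entry (2,4) of Q², where Q is the adjacency matrix.
Q² = [[3, 1, 1, 2, 1], [1, 2, 2, 1, 1], [1, 2, 2, 1, 1], [2, 1, 1, 4, 0], [1, 1, 1, 0, 1]]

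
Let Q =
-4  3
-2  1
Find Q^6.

tr Q = -3 and det Q = 2, so the characteristic polynomial is λ² − (-3)λ + (2) with roots -2 and -1.
Eigenvectors give P = [[3, 1], [2, 1]] with P⁻¹ = [[1, -1], [-2, 3]], and Q = P·diag(-2, -1)·P⁻¹.
Then Q^6 = P·diag(64, 1)·P⁻¹ = [[192, 1], [128, 1]] · [[1, -1], [-2, 3]] = [[190, -189], [126, -125]].

[[190, -189], [126, -125]]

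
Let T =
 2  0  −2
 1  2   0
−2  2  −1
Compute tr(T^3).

T^2 = [[8, −4, −2], [4, 4, −2], [0, 2, 5]]
T^3 = [[16, −12, −14], [16, 4, −6], [−8, 14, −5]]

15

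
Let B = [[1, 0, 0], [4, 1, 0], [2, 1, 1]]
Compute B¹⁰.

B = I + N where N = [[0, 0, 0], [4, 0, 0], [2, 1, 0]] is strictly lower-triangular, so N³ = 0.
(I + N)¹⁰ = I + 10·N + 45·N² = [[1, 0, 0], [40, 1, 0], [200, 10, 1]].

[[1, 0, 0], [40, 1, 0], [200, 10, 1]]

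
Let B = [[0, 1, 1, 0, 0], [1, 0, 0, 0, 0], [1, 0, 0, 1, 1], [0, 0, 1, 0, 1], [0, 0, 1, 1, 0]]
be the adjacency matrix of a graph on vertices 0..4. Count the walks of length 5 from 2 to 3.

18

The number of length-5 walks from vertex 2 to vertex 3 is entry (2,3) of B^5, where B is the adjacency matrix.
B^2 = [[2, 0, 0, 1, 1], [0, 1, 1, 0, 0], [0, 1, 3, 1, 1], [1, 0, 1, 2, 1], [1, 0, 1, 1, 2]]
B^3 = [[0, 2, 4, 1, 1], [2, 0, 0, 1, 1], [4, 0, 2, 4, 4], [1, 1, 4, 2, 3], [1, 1, 4, 3, 2]]
B^4 = [[6, 0, 2, 5, 5], [0, 2, 4, 1, 1], [2, 4, 12, 6, 6], [5, 1, 6, 7, 6], [5, 1, 6, 6, 7]]
B^5 = [[2, 6, 16, 7, 7], [6, 0, 2, 5, 5], [16, 2, 14, 18, 18], [7, 5, 18, 12, 13], [7, 5, 18, 13, 12]]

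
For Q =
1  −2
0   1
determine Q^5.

[[1, −10], [0, 1]]

Q = I + N where N = [[0, −2], [0, 0]] is strictly upper-triangular, so N^2 = 0.
(I + N)^5 = I + 5·N = [[1, −10], [0, 1]].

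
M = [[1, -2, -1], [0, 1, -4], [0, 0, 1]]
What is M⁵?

[[1, -10, 75], [0, 1, -20], [0, 0, 1]]

M = I + N where N = [[0, -2, -1], [0, 0, -4], [0, 0, 0]] is strictly upper-triangular, so N³ = 0.
(I + N)⁵ = I + 5·N + 10·N² = [[1, -10, 75], [0, 1, -20], [0, 0, 1]].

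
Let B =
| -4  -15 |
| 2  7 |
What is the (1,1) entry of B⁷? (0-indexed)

763

tr B = 3 and det B = 2, so the characteristic polynomial is λ² − (3)λ + (2) with roots 1 and 2.
Eigenvectors give P = [[-3, -5], [1, 2]] with P⁻¹ = [[-2, -5], [1, 3]], and B = P·diag(1, 2)·P⁻¹.
Then B⁷ = P·diag(1, 128)·P⁻¹ = [[-3, -640], [1, 256]] · [[-2, -5], [1, 3]] = [[-634, -1905], [254, 763]].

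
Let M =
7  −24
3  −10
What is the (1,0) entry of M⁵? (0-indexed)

tr M = −3 and det M = 2, so the characteristic polynomial is λ² − (−3)λ + (2) with roots −1 and −2.
Eigenvectors give P = [[3, 8], [1, 3]] with P⁻¹ = [[3, −8], [−1, 3]], and M = P·diag(−1, −2)·P⁻¹.
Then M⁵ = P·diag(−1, −32)·P⁻¹ = [[−3, −256], [−1, −96]] · [[3, −8], [−1, 3]] = [[247, −744], [93, −280]].

93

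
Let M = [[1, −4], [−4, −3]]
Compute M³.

[[−15, −92], [−92, −107]]

M² = [[17, 8], [8, 25]]
M³ = [[−15, −92], [−92, −107]]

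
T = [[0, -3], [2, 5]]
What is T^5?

tr T = 5 and det T = 6, so the characteristic polynomial is λ² − (5)λ + (6) with roots 2 and 3.
Eigenvectors give P = [[-3, 1], [2, -1]] with P⁻¹ = [[-1, -1], [-2, -3]], and T = P·diag(2, 3)·P⁻¹.
Then T^5 = P·diag(32, 243)·P⁻¹ = [[-96, 243], [64, -243]] · [[-1, -1], [-2, -3]] = [[-390, -633], [422, 665]].

[[-390, -633], [422, 665]]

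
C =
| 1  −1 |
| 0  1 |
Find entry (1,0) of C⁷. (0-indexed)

C = I + N where N = [[0, −1], [0, 0]] is strictly upper-triangular, so N² = 0.
(I + N)⁷ = I + 7·N = [[1, −7], [0, 1]].

0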